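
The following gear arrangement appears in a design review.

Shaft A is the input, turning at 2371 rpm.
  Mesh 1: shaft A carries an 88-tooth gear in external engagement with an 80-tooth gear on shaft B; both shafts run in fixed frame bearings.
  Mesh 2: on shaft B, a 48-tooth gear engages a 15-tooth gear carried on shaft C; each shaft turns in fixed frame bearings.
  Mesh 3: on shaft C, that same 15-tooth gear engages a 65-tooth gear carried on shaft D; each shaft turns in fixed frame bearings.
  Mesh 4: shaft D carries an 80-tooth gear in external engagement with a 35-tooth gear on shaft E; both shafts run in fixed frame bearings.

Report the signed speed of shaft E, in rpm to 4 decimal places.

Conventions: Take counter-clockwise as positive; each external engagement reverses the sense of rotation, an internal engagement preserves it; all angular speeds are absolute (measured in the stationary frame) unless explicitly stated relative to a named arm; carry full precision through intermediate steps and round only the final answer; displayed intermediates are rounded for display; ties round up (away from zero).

4-mesh fixed-axis compound train (all bearings frame-fixed)
mesh 1 [88T→80T]: ω = 2371.0000×88/80 = 2608.1000 rpm, sense flips to −
mesh 2 [48T→15T]: ω = 2608.1000×48/15 = 8345.9200 rpm, sense flips to +
mesh 3 [15T→65T]: ω = 8345.9200×15/65 = 1925.9815 rpm, sense flips to −
mesh 4 [80T→35T]: ω = 1925.9815×80/35 = 4402.2435 rpm, sense flips to +
signed output speed = +4402.2435 rpm

+4402.2435 rpm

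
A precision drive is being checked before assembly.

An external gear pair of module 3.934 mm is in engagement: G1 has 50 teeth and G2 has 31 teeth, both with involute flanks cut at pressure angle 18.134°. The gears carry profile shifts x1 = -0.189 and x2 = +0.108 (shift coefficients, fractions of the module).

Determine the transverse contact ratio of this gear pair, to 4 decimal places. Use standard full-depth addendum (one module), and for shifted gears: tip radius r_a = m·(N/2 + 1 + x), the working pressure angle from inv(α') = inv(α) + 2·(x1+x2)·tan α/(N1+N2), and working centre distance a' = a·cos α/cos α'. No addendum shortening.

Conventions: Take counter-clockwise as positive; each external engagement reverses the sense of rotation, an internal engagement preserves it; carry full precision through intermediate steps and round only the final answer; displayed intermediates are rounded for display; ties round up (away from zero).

single-mesh involute tooth geometry (50T engaging 31T at module 3.934)
base radii: r_b1 = 93.465074, r_b2 = 57.948346
tip radii: r_a1 = 101.540474, r_a2 = 65.335872
inv(α') = inv(18.134°) + 2·(-0.189+0.108)·tan α/(50+31) = 0.01035429  ⇒  α' = 17.77664°
a' = a·cos α / cos α' = 159.3270·cos 18.134°/cos 17.77664° = 159.005292
action lengths: √(r_a1²−r_b1²) = 39.683092, √(r_a2²−r_b2²) = 30.178890
base pitch p_b = π·m·cos α = 11.745168
CR = (39.683092 + 30.178890 − 159.005292·sin 17.77664°)/11.745168 = 1.814921
contact ratio ≈ 1.8149

1.8149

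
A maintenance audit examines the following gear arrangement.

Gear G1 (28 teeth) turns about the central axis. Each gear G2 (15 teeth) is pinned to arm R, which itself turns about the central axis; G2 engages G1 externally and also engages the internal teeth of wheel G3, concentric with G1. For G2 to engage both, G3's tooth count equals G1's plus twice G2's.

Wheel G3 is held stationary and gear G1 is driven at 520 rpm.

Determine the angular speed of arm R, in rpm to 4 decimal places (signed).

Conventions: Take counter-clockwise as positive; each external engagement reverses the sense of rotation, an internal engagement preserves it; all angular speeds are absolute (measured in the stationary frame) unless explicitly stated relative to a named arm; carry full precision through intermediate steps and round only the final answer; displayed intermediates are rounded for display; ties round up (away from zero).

topology: planetary set — G1 28T / G2 15T / G3 58T, arm = carrier (Willis)
normalise by the input: solve with ω_sun = 1, then scale by 520 rpm
ring teeth: 28 + 2·15 = 58
28(ω_sun−ω_arm) = −58(ω_ring−ω_arm),  ω_ring = 0, ω_sun = 1
28(1−ω_arm) = −58(0−ω_arm)  ⇒  86·ω_arm = 28  ⇒  ω_arm = 14/43
scale: ω_arm = 14/43 × 520 rpm = +169.3023 rpm

+169.3023 rpm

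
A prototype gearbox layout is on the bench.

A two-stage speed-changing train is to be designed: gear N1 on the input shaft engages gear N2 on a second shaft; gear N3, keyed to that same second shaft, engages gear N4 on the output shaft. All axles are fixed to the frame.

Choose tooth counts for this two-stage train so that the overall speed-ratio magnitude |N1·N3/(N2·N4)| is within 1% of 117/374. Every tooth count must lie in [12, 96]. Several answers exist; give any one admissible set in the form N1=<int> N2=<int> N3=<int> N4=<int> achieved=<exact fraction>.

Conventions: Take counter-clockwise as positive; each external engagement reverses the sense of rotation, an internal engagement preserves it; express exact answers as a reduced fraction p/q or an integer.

class = fixed-axis compound train [2-stage, 117/374 wanted]
target = 117/374 in lowest terms: an exact hit needs N1·N3 = k·117 and N2·N4 = k·374 for one integer k, every count in [12, 96]; additionally prefer no 1:1 stage (N1 ≠ N2, N3 ≠ N4)
k = 1: no 1:1-free in-range split of k·117 and k·374 into factor pairs; take k = 2
k = 2: N1·N3 = 234 = 13·18, N2·N4 = 748 = 17·44
achieved = 13·18/(17·44) = 117/374; |achieved − target| = 0 ≤ 117/37400 ✓

N1=13 N2=17 N3=18 N4=44 achieved=117/374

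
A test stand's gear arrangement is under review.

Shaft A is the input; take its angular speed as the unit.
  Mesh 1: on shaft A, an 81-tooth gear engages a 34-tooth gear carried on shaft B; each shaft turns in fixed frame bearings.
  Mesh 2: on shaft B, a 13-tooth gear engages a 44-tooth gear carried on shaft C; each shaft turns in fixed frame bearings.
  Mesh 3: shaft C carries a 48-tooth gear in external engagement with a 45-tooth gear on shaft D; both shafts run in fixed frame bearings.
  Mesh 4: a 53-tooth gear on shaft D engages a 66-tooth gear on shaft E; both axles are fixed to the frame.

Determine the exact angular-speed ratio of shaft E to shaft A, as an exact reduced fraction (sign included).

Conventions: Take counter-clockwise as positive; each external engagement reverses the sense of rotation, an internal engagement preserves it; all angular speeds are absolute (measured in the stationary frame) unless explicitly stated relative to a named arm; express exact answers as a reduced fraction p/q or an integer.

6201/10285

class = fixed-axis compound train [4 meshes; 4 ratios multiply, 4 sense flips]
mesh 1 [81T→34T]: running ratio 81/34, sense −
mesh 2 [13T→44T]: running ratio 1053/1496, sense +
mesh 3 [48T→45T]: running ratio 702/935, sense −
mesh 4 [53T→66T]: running ratio 6201/10285, sense +
ω_out/ω_in = 6201/10285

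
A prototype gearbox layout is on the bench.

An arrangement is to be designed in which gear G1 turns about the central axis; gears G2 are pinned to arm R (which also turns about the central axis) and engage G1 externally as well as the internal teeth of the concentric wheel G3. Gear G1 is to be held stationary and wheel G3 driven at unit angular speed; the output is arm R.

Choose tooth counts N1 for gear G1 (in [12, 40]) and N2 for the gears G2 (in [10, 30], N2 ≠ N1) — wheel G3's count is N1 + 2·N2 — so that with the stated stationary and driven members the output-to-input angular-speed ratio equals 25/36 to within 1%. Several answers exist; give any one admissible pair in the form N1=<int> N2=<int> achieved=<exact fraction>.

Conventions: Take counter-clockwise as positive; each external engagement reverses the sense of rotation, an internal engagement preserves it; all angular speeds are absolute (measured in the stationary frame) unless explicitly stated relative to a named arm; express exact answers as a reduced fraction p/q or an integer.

N1=22 N2=14 achieved=25/36

planetary set to be sized for 25/36 (Willis relation)
Willis with ω_sun = 0: ω_arm/ω_ring = N3/(N1+N3); set equal to 25/36  ⇒  N3/N1 = (25/36)/(1 − 25/36) = 25/11
N3 = N1 + 2·N2  ⇒  N2/N1 = (N3/N1 − 1)/2 = (25/11 − 1)/2 = 7/11
smallest multiple with N1 ≥ 12 and N2 ≥ 10: k = 2  ⇒  N1 = 2·11 = 22, N2 = 2·7 = 14 (N1 ≤ 40, N2 ≤ 30, N2 ≠ N1 ✓), N3 = 22 + 2·14 = 50
check: N3/(N1+N3) with N1 = 22, N3 = 50 gives 25/36; |achieved − target| = 0 ≤ 1/144 ✓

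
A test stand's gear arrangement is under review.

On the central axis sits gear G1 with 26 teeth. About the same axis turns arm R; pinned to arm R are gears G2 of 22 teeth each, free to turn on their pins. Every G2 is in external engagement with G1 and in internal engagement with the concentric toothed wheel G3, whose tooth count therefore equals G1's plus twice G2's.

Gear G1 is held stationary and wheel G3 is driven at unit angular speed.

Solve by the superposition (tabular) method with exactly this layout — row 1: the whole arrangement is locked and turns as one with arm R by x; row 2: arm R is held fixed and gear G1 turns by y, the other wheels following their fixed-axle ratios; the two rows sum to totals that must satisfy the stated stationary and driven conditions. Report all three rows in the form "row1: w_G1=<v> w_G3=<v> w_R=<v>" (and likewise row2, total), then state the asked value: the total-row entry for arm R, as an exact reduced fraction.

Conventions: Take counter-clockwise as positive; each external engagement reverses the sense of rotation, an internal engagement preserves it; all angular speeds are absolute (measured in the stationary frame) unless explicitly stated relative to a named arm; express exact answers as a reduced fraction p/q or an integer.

row1: w_G1=35/48 w_G3=35/48 w_R=35/48
row2: w_G1=-35/48 w_G3=13/48 w_R=0
total: w_G1=0 w_G3=1 w_R=35/48
asked value: 35/48

class = planetary set [G3 = 26+2·22 = 70; Willis about the carrier]
row 1 — lock + rotate with arm: ω_sun = ω_ring = ω_arm = x
superposition row 2 [arm held]: sun y, ring −(26/70)·y, arm 0
boundary: total ω_sun = x + y = 0 and total ω_ring = x − (26/70)·y = 1  ⇒  y = -35/48, x = 35/48
row 2 ring = −(26/70)·(-35/48) = 13/48
totals (row 1 + row 2): sun 35/48 + (-35/48) = 0, ring 35/48 + 13/48 = 1, arm 35/48 + 0 = 35/48
asked cell (total, arm) = 35/48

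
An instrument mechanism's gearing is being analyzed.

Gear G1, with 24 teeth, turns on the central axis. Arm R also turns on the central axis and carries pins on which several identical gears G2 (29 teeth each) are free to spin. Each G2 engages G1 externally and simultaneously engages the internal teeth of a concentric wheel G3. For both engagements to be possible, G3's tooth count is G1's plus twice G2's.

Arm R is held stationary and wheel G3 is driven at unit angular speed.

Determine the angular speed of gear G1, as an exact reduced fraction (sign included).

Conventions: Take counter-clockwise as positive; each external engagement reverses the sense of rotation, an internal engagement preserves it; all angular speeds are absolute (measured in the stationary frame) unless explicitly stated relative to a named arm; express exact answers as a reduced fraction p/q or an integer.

-41/12

topology: planetary set — G1 24T / G2 29T / G3 82T, arm = carrier (Willis)
ring teeth: 24 + 2·29 = 82
24(ω_sun−ω_arm) = −82(ω_ring−ω_arm),  ω_arm = 0, ω_ring = 1
ω_sun = 0 − (82/24)(1−0) = -41/12
exact speed ratio = -41/12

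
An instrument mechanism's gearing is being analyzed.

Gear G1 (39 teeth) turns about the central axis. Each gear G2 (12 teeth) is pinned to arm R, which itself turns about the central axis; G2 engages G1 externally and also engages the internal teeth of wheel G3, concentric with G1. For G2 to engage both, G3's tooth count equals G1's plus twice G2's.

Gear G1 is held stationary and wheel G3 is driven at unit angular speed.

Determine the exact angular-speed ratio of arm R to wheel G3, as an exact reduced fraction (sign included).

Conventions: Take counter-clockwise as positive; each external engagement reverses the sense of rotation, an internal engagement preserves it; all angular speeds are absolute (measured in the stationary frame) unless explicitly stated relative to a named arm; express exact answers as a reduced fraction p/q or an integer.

21/34

planetary set (39T centre, 12T on arm, 63T internal) — Willis relation
ring teeth: 39 + 2·12 = 63
39(ω_sun−ω_arm) = −63(ω_ring−ω_arm),  ω_sun = 0, ω_ring = 1
39(0−ω_arm) = −63(1−ω_arm)  ⇒  102·ω_arm = 63  ⇒  ω_arm = 21/34
ω_out/ω_in = 21/34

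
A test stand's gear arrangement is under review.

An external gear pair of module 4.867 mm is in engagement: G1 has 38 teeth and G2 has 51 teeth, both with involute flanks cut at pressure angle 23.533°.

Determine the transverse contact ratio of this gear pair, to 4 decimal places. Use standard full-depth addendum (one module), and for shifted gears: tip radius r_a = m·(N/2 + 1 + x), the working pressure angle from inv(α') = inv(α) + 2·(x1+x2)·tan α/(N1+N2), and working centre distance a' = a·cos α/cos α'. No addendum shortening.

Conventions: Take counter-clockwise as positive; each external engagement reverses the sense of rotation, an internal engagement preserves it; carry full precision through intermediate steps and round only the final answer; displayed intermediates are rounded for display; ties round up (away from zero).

topology: single-mesh involute geometry — m = 4.867, 38T/51T pair
base radii: r_b1 = 84.782045, r_b2 = 113.786428
tip radii: r_a1 = 97.340000, r_a2 = 128.975500
no profile shift: α' = α, a' = a
action lengths: √(r_a1²−r_b1²) = 47.823431, √(r_a2²−r_b2²) = 60.723376
base pitch p_b = π·m·cos α = 14.018455
CR = (47.823431 + 60.723376 − 216.581500·sin 23.53300°)/14.018455 = 1.574407
contact ratio ≈ 1.5744

1.5744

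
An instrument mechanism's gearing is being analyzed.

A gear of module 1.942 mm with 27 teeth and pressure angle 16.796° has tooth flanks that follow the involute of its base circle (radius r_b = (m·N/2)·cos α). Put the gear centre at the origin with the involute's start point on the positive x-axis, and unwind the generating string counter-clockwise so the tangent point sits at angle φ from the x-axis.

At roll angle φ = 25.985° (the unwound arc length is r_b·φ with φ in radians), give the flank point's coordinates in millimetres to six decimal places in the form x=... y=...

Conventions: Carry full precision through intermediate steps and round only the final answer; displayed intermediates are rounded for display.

x=27.548542 y=0.764485

class = single-mesh tooth geometry [base-circle involute, m = 1.942, 27T]
pitch radius r_p = m·N/2 = 1.942·27/2 = 26.217000
base radius r_b = r_p·cos α = 26.217000·cos 16.796° = 25.098574
roll angle φ = 25.985° = 0.45352381 rad
x = r_b·(cos φ + φ·sin φ) = 27.548542
y = r_b·(sin φ − φ·cos φ) = 0.764485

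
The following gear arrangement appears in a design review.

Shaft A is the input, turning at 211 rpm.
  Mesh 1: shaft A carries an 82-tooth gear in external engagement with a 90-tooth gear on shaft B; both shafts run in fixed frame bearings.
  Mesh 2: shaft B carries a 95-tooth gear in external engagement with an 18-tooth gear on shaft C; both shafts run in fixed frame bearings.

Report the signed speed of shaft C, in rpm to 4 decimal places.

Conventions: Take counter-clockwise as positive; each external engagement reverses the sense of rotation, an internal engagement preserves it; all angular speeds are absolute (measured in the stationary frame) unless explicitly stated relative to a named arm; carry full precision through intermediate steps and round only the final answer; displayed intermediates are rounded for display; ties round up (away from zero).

+1014.6235 rpm

topology: fixed-axis compound train — 2 meshes, A→C
mesh 1 [82T→90T]: ω = 211.0000×82/90 = 192.2444 rpm, sense flips to −
mesh 2 [95T→18T]: ω = 192.2444×95/18 = 1014.6235 rpm, sense flips to +
signed output speed = +1014.6235 rpm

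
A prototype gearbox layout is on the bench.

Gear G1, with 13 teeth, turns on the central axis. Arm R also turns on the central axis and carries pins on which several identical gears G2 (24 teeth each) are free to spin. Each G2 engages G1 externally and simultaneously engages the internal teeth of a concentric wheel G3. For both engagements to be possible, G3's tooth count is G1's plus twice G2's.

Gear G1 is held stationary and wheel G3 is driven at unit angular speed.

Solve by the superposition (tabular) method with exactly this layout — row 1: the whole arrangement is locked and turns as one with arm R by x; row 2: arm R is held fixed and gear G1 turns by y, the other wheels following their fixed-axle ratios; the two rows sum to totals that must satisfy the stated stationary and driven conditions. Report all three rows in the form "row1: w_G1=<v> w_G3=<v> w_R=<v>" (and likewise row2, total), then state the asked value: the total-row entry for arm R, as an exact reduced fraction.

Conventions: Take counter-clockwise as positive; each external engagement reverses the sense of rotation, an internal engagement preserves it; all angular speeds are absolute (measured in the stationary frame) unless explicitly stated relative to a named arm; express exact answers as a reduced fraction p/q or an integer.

planetary set (13T centre, 24T on arm, 61T internal) — Willis relation
row 1: whole set turns with the arm by x
row 2 (arm held, sun turns y): ω_ring = −(13/61)·y, ω_arm = 0
boundary: total ω_sun = x + y = 0 and total ω_ring = x − (13/61)·y = 1  ⇒  y = -61/74, x = 61/74
row 2 ring = −(13/61)·(-61/74) = 13/74
totals (row 1 + row 2): sun 61/74 + (-61/74) = 0, ring 61/74 + 13/74 = 1, arm 61/74 + 0 = 61/74
asked cell (total, arm) = 61/74

row1: w_G1=61/74 w_G3=61/74 w_R=61/74
row2: w_G1=-61/74 w_G3=13/74 w_R=0
total: w_G1=0 w_G3=1 w_R=61/74
asked value: 61/74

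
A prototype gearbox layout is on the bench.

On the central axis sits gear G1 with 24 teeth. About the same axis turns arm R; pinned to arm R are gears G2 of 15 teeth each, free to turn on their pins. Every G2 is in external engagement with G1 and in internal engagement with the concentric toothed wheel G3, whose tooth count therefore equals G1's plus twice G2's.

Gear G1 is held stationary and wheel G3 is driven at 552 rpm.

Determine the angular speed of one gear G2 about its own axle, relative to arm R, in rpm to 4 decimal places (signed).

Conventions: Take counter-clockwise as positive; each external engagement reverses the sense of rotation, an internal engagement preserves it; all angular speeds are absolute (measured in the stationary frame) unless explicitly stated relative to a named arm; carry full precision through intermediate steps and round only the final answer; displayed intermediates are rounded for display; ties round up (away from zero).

+611.4462 rpm

class = planetary set [G3 = 24+2·15 = 54; Willis about the carrier]
normalise by the input: solve with ω_ring = 1, then scale by 552 rpm
ring teeth: 24 + 2·15 = 54
24(ω_sun−ω_arm) = −54(ω_ring−ω_arm),  ω_sun = 0, ω_ring = 1
24(0−ω_arm) = −54(1−ω_arm)  ⇒  78·ω_arm = 54  ⇒  ω_arm = 9/13
sun–planet mesh: 24·(0−9/13) = −15·(ω_p−ω_arm)  ⇒  ω_p−ω_arm = 72/65
scale: ω_p−ω_arm = 72/65 × 552 rpm = +611.4462 rpm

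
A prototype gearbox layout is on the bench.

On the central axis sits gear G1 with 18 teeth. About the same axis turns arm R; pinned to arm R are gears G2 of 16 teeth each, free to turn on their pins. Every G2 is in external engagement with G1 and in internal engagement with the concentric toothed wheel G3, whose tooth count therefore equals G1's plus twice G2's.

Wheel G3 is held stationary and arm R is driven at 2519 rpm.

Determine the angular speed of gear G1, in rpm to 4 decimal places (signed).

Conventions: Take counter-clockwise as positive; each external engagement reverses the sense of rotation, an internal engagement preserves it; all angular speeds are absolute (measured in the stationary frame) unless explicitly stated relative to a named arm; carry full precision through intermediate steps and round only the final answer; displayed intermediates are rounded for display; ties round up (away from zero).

class = planetary set [G3 = 18+2·16 = 50; Willis about the carrier]
normalise by the input: solve with ω_arm = 1, then scale by 2519 rpm
ring teeth: 18 + 2·16 = 50
18(ω_sun−ω_arm) = −50(ω_ring−ω_arm),  ω_ring = 0, ω_arm = 1
ω_sun = 1 − (50/18)(0−1) = 34/9
scale: ω_sun = 34/9 × 2519 rpm = +9516.2222 rpm

+9516.2222 rpm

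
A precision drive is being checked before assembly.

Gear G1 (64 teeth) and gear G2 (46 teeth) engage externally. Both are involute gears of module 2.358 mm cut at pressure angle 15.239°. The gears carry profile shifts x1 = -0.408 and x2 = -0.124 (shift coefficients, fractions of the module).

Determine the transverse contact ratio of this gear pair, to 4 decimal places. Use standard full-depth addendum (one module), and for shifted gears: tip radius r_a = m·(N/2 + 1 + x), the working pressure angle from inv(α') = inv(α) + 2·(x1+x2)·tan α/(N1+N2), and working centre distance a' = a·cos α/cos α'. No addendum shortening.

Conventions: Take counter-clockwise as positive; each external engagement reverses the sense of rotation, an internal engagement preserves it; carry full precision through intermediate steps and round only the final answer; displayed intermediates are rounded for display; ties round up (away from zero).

single-mesh involute tooth geometry (64T engaging 46T at module 2.358)
base radii: r_b1 = 72.802801, r_b2 = 52.327013
tip radii: r_a1 = 76.851936, r_a2 = 56.299608
inv(α') = inv(15.239°) + 2·(-0.408-0.124)·tan α/(64+46) = 0.00381923  ⇒  α' = 12.82984°
a' = a·cos α / cos α' = 129.6900·cos 15.239°/cos 12.82984° = 128.333817
action lengths: √(r_a1²−r_b1²) = 24.616502, √(r_a2²−r_b2²) = 20.773289
base pitch p_b = π·m·cos α = 7.147398
CR = (24.616502 + 20.773289 − 128.333817·sin 12.82984°)/7.147398 = 2.363441
contact ratio ≈ 2.3634

2.3634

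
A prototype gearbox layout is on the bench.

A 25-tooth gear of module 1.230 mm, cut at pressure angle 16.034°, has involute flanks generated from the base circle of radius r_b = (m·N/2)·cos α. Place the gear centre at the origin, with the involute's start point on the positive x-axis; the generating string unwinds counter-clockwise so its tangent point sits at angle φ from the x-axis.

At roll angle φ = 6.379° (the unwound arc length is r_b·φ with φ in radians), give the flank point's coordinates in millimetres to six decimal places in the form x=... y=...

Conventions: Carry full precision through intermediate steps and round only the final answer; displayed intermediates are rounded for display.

x=14.868180 y=0.006789

single-mesh involute tooth geometry (25T wheel at module 1.230)
pitch radius r_p = m·N/2 = 1.230·25/2 = 15.375000
base radius r_b = r_p·cos α = 15.375000·cos 16.034° = 14.776881
roll angle φ = 6.379° = 0.11133455 rad
x = r_b·(cos φ + φ·sin φ) = 14.868180
y = r_b·(sin φ − φ·cos φ) = 0.006789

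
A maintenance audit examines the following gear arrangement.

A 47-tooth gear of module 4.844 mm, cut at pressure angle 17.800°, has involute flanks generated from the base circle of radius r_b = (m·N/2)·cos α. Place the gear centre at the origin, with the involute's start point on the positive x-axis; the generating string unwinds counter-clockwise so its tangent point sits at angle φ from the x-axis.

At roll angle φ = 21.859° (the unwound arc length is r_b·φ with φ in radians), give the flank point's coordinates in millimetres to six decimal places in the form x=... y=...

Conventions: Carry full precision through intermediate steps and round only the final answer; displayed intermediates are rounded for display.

topology: single-mesh involute geometry — m = 4.844, N = 47
pitch radius r_p = m·N/2 = 4.844·47/2 = 113.834000
base radius r_b = r_p·cos α = 113.834000·cos 17.800° = 108.384697
roll angle φ = 21.859° = 0.38151152 rad
x = r_b·(cos φ + φ·sin φ) = 115.987745
y = r_b·(sin φ − φ·cos φ) = 1.977130

x=115.987745 y=1.977130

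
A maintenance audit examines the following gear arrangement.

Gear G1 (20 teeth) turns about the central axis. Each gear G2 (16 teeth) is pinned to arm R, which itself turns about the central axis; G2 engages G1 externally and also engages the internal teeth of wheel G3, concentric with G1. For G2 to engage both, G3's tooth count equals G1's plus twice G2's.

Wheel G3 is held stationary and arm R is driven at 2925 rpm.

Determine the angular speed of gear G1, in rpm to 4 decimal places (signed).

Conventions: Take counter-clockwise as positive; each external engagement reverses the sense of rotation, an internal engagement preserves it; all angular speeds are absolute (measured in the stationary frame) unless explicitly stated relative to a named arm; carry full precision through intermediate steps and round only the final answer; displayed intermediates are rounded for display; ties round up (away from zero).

planetary set (20T centre, 16T on arm, 52T internal) — Willis relation
normalise by the input: solve with ω_arm = 1, then scale by 2925 rpm
ring teeth: 20 + 2·16 = 52
20(ω_sun−ω_arm) = −52(ω_ring−ω_arm),  ω_ring = 0, ω_arm = 1
ω_sun = 1 − (52/20)(0−1) = 18/5
scale: ω_sun = 18/5 × 2925 rpm = +10530.0000 rpm

+10530.0000 rpm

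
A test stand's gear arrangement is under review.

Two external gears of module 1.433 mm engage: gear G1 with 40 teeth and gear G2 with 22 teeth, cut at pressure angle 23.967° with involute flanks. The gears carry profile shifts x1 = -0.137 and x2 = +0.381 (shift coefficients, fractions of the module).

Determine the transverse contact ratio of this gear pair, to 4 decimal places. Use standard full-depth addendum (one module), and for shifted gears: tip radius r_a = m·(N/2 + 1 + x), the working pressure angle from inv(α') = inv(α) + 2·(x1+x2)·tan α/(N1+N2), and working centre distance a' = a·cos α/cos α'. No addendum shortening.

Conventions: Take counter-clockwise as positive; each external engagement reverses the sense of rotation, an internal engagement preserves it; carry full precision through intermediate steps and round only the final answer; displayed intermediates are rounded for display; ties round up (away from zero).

class = single-mesh tooth geometry [involute pair 40T × 22T, m = 1.433]
base radii: r_b1 = 26.188922, r_b2 = 14.403907
tip radii: r_a1 = 29.896679, r_a2 = 17.741973
inv(α') = inv(23.967°) + 2·(-0.137+0.381)·tan α/(40+22) = 0.02973462  ⇒  α' = 24.93639°
a' = a·cos α / cos α' = 44.4230·cos 23.967°/cos 24.93639° = 44.766083
action lengths: √(r_a1²−r_b1²) = 14.420532, √(r_a2²−r_b2²) = 10.358816
base pitch p_b = π·m·cos α = 4.113746
CR = (14.420532 + 10.358816 − 44.766083·sin 24.93639°)/4.113746 = 1.435539
contact ratio ≈ 1.4355

1.4355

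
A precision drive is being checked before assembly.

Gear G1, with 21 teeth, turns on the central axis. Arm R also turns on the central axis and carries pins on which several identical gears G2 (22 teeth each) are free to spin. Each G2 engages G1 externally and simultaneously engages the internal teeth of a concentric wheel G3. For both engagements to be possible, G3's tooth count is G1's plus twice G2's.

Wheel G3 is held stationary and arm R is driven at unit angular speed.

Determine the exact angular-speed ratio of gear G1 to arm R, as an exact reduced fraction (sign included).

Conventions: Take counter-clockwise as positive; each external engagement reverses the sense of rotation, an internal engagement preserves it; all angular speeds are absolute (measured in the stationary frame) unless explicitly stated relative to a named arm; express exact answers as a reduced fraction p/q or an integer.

86/21

planetary set (21T centre, 22T on arm, 65T internal) — Willis relation
ring teeth: 21 + 2·22 = 65
21(ω_sun−ω_arm) = −65(ω_ring−ω_arm),  ω_ring = 0, ω_arm = 1
ω_sun = 1 − (65/21)(0−1) = 86/21
ω_out/ω_in = 86/21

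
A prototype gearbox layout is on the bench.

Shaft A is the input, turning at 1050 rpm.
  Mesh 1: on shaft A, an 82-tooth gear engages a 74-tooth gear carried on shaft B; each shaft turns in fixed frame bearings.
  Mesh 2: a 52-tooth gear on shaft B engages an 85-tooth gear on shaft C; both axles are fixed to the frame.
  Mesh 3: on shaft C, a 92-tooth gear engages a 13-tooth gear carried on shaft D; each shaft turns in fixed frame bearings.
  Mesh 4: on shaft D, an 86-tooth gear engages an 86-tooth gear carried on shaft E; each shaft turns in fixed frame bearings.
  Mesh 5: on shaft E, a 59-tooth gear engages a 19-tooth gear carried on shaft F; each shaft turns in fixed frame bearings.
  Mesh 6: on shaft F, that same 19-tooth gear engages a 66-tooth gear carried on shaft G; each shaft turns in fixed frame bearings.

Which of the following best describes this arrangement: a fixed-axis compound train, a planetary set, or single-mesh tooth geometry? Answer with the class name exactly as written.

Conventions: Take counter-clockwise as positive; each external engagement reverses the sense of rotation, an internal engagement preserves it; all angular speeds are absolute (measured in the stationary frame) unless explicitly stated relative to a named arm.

fixed-axis compound train

class = fixed-axis compound train [6 meshes; 6 ratios multiply, 6 sense flips]
classification: fixed-axis compound train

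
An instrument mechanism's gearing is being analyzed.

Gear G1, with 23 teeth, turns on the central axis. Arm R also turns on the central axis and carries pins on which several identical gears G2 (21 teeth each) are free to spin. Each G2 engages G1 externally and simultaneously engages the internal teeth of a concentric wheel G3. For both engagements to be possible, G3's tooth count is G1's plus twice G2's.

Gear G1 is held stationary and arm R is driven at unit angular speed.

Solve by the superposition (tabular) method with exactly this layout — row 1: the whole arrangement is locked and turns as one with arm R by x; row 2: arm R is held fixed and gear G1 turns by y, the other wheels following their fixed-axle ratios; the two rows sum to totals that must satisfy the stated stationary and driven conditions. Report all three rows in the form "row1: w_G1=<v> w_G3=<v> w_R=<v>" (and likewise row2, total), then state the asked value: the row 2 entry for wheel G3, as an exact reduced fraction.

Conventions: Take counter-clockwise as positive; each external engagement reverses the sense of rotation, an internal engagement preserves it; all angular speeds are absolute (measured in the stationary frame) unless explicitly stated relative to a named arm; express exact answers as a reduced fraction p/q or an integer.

topology: planetary set — G1 23T / G2 21T / G3 65T, arm = carrier (Willis)
row 1 (train locked, turned with arm): all members turn x
row 2 — arm fixed, fixed-axis ratios: sun y, ring −(23/65)·y, arm 0
boundary: total ω_sun = x + y = 0 and total ω_arm = x = 1  ⇒  y = -1, x = 1
row 2 ring = −(23/65)·(-1) = 23/65
totals (row 1 + row 2): sun 1 + (-1) = 0, ring 1 + 23/65 = 88/65, arm 1 + 0 = 1
asked cell (row2, ring) = 23/65

row1: w_G1=1 w_G3=1 w_R=1
row2: w_G1=-1 w_G3=23/65 w_R=0
total: w_G1=0 w_G3=88/65 w_R=1
asked value: 23/65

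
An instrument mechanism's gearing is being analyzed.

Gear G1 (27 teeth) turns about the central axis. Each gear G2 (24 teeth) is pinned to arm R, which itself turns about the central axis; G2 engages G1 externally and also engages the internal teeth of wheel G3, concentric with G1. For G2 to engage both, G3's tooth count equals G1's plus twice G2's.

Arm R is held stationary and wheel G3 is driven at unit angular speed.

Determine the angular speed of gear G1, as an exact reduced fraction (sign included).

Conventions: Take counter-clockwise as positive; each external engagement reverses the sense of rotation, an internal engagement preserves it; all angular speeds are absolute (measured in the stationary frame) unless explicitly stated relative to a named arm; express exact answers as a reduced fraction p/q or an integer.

planetary set (27T centre, 24T on arm, 75T internal) — Willis relation
ring teeth: 27 + 2·24 = 75
27(ω_sun−ω_arm) = −75(ω_ring−ω_arm),  ω_arm = 0, ω_ring = 1
ω_sun = 0 − (75/27)(1−0) = -25/9
exact speed ratio = -25/9

-25/9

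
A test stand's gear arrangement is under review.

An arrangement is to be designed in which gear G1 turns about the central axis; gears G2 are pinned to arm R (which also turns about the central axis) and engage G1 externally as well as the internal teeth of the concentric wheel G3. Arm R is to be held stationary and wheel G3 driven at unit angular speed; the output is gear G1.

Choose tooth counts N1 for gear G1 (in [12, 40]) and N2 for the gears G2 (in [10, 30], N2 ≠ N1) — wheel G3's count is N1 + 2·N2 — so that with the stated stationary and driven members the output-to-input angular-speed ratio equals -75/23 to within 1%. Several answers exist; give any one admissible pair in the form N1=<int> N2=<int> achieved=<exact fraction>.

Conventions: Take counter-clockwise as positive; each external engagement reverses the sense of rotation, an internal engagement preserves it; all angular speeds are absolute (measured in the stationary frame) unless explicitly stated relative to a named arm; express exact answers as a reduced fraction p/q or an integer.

N1=23 N2=26 achieved=-75/23

class = planetary set [ratio -75/23 wanted; Willis about the carrier]
Willis with ω_arm = 0: ω_sun/ω_ring = −N3/N1; set equal to -75/23  ⇒  N3/N1 = −(-75/23) = 75/23
N3 = N1 + 2·N2  ⇒  N2/N1 = (N3/N1 − 1)/2 = (75/23 − 1)/2 = 26/23
smallest multiple with N1 ≥ 12 and N2 ≥ 10: k = 1  ⇒  N1 = 1·23 = 23, N2 = 1·26 = 26 (N1 ≤ 40, N2 ≤ 30, N2 ≠ N1 ✓), N3 = 23 + 2·26 = 75
check: −N3/N1 with N1 = 23, N3 = 75 gives -75/23; |achieved − target| = 0 ≤ 3/92 ✓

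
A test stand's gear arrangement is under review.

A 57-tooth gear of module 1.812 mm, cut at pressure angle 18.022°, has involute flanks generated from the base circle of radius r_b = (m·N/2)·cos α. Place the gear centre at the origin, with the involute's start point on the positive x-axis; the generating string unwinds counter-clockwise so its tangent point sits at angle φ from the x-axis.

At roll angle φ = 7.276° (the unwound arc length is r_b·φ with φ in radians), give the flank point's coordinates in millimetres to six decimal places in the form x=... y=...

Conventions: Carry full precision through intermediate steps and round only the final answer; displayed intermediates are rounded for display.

x=49.502707 y=0.033469

class = single-mesh tooth geometry [base-circle involute, m = 1.812, 57T]
pitch radius r_p = m·N/2 = 1.812·57/2 = 51.642000
base radius r_b = r_p·cos α = 51.642000·cos 18.022° = 49.108329
roll angle φ = 7.276° = 0.12699016 rad
x = r_b·(cos φ + φ·sin φ) = 49.502707
y = r_b·(sin φ − φ·cos φ) = 0.033469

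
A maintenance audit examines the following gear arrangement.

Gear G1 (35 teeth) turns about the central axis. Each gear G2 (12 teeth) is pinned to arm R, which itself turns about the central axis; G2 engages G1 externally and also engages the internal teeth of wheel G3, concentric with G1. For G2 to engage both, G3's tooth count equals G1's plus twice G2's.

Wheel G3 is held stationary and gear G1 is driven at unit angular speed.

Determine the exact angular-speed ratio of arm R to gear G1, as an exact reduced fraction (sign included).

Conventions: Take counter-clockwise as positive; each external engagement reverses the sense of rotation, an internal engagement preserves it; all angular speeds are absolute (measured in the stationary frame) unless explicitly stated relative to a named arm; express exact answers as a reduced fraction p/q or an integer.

35/94

recognized (axles ride arm R): planetary set, 35/12/59 teeth
ring teeth: 35 + 2·12 = 59
35(ω_sun−ω_arm) = −59(ω_ring−ω_arm),  ω_ring = 0, ω_sun = 1
35(1−ω_arm) = −59(0−ω_arm)  ⇒  94·ω_arm = 35  ⇒  ω_arm = 35/94
ω_out/ω_in = 35/94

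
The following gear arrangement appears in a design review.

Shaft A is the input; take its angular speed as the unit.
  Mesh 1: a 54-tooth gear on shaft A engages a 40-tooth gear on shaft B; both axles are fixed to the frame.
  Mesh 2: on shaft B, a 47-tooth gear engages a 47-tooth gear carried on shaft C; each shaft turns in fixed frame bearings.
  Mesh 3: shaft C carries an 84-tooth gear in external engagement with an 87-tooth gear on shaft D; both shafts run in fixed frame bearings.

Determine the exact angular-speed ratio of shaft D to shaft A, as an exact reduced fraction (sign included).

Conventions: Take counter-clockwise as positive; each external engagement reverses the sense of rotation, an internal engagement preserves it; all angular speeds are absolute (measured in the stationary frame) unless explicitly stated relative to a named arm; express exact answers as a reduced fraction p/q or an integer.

-189/145

class = fixed-axis compound train [3 meshes; 3 ratios multiply, 3 sense flips]
mesh 1 [54T→40T]: running ratio 27/20, sense −
mesh 2 [47T→47T]: running ratio 27/20, sense +
mesh 3 [84T→87T]: running ratio 189/145, sense −
ω_out/ω_in = -189/145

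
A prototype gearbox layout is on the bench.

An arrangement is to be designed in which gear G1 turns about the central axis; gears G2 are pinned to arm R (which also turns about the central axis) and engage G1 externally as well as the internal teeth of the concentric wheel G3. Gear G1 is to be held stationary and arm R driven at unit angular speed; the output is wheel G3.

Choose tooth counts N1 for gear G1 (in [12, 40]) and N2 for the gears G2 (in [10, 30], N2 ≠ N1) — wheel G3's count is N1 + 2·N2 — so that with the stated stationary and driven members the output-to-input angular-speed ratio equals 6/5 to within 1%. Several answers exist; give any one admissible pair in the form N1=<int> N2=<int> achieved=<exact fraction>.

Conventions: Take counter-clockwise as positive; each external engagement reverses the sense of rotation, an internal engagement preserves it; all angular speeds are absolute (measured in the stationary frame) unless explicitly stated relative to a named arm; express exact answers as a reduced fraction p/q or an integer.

topology: planetary set — design target 6/5, arm = carrier (Willis)
Willis with ω_sun = 0: ω_ring/ω_arm = (N1+N3)/N3; set equal to 6/5  ⇒  N3/N1 = 1/(6/5 − 1) = 5
N3 = N1 + 2·N2  ⇒  N2/N1 = (N3/N1 − 1)/2 = (5 − 1)/2 = 2
smallest multiple with N1 ≥ 12 and N2 ≥ 10: k = 12  ⇒  N1 = 12·1 = 12, N2 = 12·2 = 24 (N1 ≤ 40, N2 ≤ 30, N2 ≠ N1 ✓), N3 = 12 + 2·24 = 60
check: (N1+N3)/N3 with N1 = 12, N3 = 60 gives 6/5; |achieved − target| = 0 ≤ 3/250 ✓

N1=12 N2=24 achieved=6/5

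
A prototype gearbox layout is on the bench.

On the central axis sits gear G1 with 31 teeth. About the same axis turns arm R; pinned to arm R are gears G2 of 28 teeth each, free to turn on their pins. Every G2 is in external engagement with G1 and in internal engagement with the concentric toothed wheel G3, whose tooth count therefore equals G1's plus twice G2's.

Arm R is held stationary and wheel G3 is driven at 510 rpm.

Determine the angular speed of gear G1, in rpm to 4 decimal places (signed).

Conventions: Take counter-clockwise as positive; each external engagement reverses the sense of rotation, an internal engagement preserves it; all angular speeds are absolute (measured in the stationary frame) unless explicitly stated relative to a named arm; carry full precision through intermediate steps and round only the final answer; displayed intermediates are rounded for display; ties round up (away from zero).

recognized (axles ride arm R): planetary set, 31/28/87 teeth
normalise by the input: solve with ω_ring = 1, then scale by 510 rpm
ring teeth: 31 + 2·28 = 87
31(ω_sun−ω_arm) = −87(ω_ring−ω_arm),  ω_arm = 0, ω_ring = 1
ω_sun = 0 − (87/31)(1−0) = -87/31
scale: ω_sun = -87/31 × 510 rpm = -1431.2903 rpm

-1431.2903 rpm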